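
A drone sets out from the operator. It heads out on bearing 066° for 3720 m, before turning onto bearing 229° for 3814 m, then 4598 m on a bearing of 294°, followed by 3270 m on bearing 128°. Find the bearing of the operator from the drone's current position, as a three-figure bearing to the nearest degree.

044°

Leg 1 (066°, 3720 m): east 3720 sin 66° = 3398.39, north 3720 cos 66° = 1513.06
Leg 2 (229°, 3814 m): east 3814 sin 229° = -2878.46, north 3814 cos 229° = -2502.21
Leg 3 (294°, 4598 m): east 4598 sin 294° = -4200.48, north 4598 cos 294° = 1870.18
Leg 4 (128°, 3270 m): east 3270 sin 128° = 2576.80, north 3270 cos 128° = -2013.21
Net displacement: -1103.76 east, -1132.19 north. Direction back to start is (1103.76, 1132.19): bearing = atan2(1103.76, 1132.19) mod 360° = 44.27° ≈ 044°.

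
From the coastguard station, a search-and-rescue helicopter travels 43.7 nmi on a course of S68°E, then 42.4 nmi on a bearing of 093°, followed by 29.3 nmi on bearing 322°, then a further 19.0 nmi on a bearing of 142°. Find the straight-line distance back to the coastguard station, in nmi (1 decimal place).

Leg 1 (S68°E, 43.7 nmi): east 43.7 sin 112° = 40.52, north 43.7 cos 112° = -16.37
Leg 2 (093°, 42.4 nmi): east 42.4 sin 93° = 42.34, north 42.4 cos 93° = -2.22
Leg 3 (322°, 29.3 nmi): east 29.3 sin 322° = -18.04, north 29.3 cos 322° = 23.09
Leg 4 (142°, 19.0 nmi): east 19.0 sin 142° = 11.70, north 19.0 cos 142° = -14.97
Net: 76.52 east, -10.47 north. Distance = √((76.52)² + (-10.47)²) = 77.232 nmi.

77.2 nmi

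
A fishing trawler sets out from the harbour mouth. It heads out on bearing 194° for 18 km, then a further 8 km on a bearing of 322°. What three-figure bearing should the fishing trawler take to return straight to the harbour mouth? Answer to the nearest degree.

Leg 1 (194°, 18 km): east 18 sin 194° = -4.35, north 18 cos 194° = -17.47
Leg 2 (322°, 8 km): east 8 sin 322° = -4.93, north 8 cos 322° = 6.30
Net displacement: -9.28 east, -11.16 north. Direction back to start is (9.28, 11.16): bearing = atan2(9.28, 11.16) mod 360° = 39.74° ≈ 040°.

040°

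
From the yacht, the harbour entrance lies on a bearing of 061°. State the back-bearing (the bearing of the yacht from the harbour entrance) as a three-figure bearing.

Back-bearing = 061° + 180° = 241°.

241°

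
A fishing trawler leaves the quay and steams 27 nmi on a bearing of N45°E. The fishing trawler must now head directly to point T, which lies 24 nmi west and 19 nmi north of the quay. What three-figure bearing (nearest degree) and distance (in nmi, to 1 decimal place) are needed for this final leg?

Leg 1 (N45°E, 27 nmi): east 27 sin 45° = 19.09, north 27 cos 45° = 19.09
Current position: (19.09, 19.09). Target: (-24, 19). Remaining: Δeast = -43.09, Δnorth = -0.09.
Bearing = atan2(-43.09, -0.09) mod 360° = 269.88°; distance = √((-43.09)² + (-0.09)²) = 43.092 nmi.

270°, 43.1 nmi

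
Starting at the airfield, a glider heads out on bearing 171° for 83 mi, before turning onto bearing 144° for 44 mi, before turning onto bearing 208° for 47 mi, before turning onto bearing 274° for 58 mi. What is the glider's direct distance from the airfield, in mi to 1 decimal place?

160.4 mi

Leg 1 (171°, 83 mi): east 83 sin 171° = 12.98, north 83 cos 171° = -81.98
Leg 2 (144°, 44 mi): east 44 sin 144° = 25.86, north 44 cos 144° = -35.60
Leg 3 (208°, 47 mi): east 47 sin 208° = -22.07, north 47 cos 208° = -41.50
Leg 4 (274°, 58 mi): east 58 sin 274° = -57.86, north 58 cos 274° = 4.05
Net: -41.08 east, -155.03 north. Distance = √((-41.08)² + (-155.03)²) = 160.377 mi.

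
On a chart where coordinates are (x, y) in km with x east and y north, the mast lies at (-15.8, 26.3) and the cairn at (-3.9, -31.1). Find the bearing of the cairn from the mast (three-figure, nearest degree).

Δeast = -3.9 − -15.8 = 11.90; Δnorth = -31.1 − 26.3 = -57.40.
Bearing = atan2(Δeast, Δnorth) mod 360° = 168.29° ≈ 168°.

168°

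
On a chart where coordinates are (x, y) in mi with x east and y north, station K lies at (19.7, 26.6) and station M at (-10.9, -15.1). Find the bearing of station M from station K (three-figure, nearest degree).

Δeast = -10.9 − 19.7 = -30.60; Δnorth = -15.1 − 26.6 = -41.70.
Bearing = atan2(Δeast, Δnorth) mod 360° = 216.27° ≈ 216°.

216°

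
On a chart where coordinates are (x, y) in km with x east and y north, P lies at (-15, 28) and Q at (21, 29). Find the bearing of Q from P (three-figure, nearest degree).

088°

Δeast = 21 − -15 = 36.00; Δnorth = 29 − 28 = 1.00.
Bearing = atan2(Δeast, Δnorth) mod 360° = 88.41° ≈ 088°.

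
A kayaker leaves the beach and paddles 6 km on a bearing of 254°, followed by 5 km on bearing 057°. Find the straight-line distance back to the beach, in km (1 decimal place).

1.9 km

Leg 1 (254°, 6 km): east 6 sin 254° = -5.77, north 6 cos 254° = -1.65
Leg 2 (057°, 5 km): east 5 sin 57° = 4.19, north 5 cos 57° = 2.72
Net: -1.57 east, 1.07 north. Distance = √((-1.57)² + (1.07)²) = 1.903 km.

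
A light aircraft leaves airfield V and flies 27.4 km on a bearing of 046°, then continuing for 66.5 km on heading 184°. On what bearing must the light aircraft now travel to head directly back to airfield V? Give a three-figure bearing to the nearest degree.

342°

Leg 1 (046°, 27.4 km): east 27.4 sin 46° = 19.71, north 27.4 cos 46° = 19.03
Leg 2 (184°, 66.5 km): east 66.5 sin 184° = -4.64, north 66.5 cos 184° = -66.34
Net displacement: 15.07 east, -47.30 north. Direction back to start is (-15.07, 47.30): bearing = atan2(-15.07, 47.30) mod 360° = 342.33° ≈ 342°.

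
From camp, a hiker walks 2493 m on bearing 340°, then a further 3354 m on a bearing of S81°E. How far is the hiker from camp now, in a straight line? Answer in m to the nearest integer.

3059 m

Leg 1 (340°, 2493 m): east 2493 sin 340° = -852.66, north 2493 cos 340° = 2342.65
Leg 2 (S81°E, 3354 m): east 3354 sin 99° = 3312.71, north 3354 cos 99° = -524.68
Net: 2460.05 east, 1817.97 north. Distance = √((2460.05)² + (1817.97)²) = 3058.901 m.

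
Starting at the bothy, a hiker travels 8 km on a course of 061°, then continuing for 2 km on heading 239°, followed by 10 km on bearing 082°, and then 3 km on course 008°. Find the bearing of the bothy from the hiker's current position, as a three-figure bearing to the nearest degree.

245°

Leg 1 (061°, 8 km): east 8 sin 61° = 7.00, north 8 cos 61° = 3.88
Leg 2 (239°, 2 km): east 2 sin 239° = -1.71, north 2 cos 239° = -1.03
Leg 3 (082°, 10 km): east 10 sin 82° = 9.90, north 10 cos 82° = 1.39
Leg 4 (008°, 3 km): east 3 sin 8° = 0.42, north 3 cos 8° = 2.97
Net displacement: 15.60 east, 7.21 north. Direction back to start is (-15.60, -7.21): bearing = atan2(-15.60, -7.21) mod 360° = 245.20° ≈ 245°.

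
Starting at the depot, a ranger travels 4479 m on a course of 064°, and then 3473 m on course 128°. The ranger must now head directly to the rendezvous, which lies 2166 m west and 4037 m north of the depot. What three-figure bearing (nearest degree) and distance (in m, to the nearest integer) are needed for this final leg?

295°, 9872 m

Leg 1 (064°, 4479 m): east 4479 sin 64° = 4025.70, north 4479 cos 64° = 1963.46
Leg 2 (128°, 3473 m): east 3473 sin 128° = 2736.76, north 3473 cos 128° = -2138.19
Current position: (6762.46, -174.73). Target: (-2166, 4037). Remaining: Δeast = -8928.46, Δnorth = 4211.73.
Bearing = atan2(-8928.46, 4211.73) mod 360° = 295.25°; distance = √((-8928.46)² + (4211.73)²) = 9871.983 m.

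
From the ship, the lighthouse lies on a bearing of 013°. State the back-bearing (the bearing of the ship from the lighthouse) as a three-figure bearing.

193°

Back-bearing = 013° + 180° = 193°.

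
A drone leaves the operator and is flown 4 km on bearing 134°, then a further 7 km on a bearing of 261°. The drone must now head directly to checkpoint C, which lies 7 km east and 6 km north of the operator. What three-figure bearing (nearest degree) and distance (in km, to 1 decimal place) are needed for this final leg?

048°, 14.8 km

Leg 1 (134°, 4 km): east 4 sin 134° = 2.88, north 4 cos 134° = -2.78
Leg 2 (261°, 7 km): east 7 sin 261° = -6.91, north 7 cos 261° = -1.10
Current position: (-4.04, -3.87). Target: (7, 6). Remaining: Δeast = 11.04, Δnorth = 9.87.
Bearing = atan2(11.04, 9.87) mod 360° = 48.18°; distance = √((11.04)² + (9.87)²) = 14.809 km.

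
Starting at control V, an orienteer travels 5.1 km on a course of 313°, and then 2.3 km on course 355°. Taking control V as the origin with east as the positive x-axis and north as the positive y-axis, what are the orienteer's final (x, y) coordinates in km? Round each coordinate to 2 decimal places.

Leg 1 (313°, 5.1 km): east 5.1 sin 313° = -3.73, north 5.1 cos 313° = 3.48
Leg 2 (355°, 2.3 km): east 2.3 sin 355° = -0.20, north 2.3 cos 355° = 2.29
Summing: -3.93 km east, 5.77 km north → (-3.93, 5.77).

(-3.93, 5.77)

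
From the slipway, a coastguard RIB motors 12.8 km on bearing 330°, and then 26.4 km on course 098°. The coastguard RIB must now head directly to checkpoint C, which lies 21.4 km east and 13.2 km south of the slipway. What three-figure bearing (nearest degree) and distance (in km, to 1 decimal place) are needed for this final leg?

Leg 1 (330°, 12.8 km): east 12.8 sin 330° = -6.40, north 12.8 cos 330° = 11.09
Leg 2 (098°, 26.4 km): east 26.4 sin 98° = 26.14, north 26.4 cos 98° = -3.67
Current position: (19.74, 7.41). Target: (21.4, -13.2). Remaining: Δeast = 1.66, Δnorth = -20.61.
Bearing = atan2(1.66, -20.61) mod 360° = 175.40°; distance = √((1.66)² + (-20.61)²) = 20.677 km.

175°, 20.7 km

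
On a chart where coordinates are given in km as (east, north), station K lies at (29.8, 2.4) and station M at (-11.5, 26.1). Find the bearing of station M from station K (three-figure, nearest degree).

Δeast = -11.5 − 29.8 = -41.30; Δnorth = 26.1 − 2.4 = 23.70.
Bearing = atan2(Δeast, Δnorth) mod 360° = 299.85° ≈ 300°.

300°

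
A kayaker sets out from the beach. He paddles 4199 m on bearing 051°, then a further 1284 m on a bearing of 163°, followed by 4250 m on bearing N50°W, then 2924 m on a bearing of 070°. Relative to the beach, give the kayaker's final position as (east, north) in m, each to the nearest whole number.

(3131, 5147)

Leg 1 (051°, 4199 m): east 4199 sin 51° = 3263.24, north 4199 cos 51° = 2642.52
Leg 2 (163°, 1284 m): east 1284 sin 163° = 375.41, north 1284 cos 163° = -1227.90
Leg 3 (N50°W, 4250 m): east 4250 sin 310° = -3255.69, north 4250 cos 310° = 2731.85
Leg 4 (070°, 2924 m): east 2924 sin 70° = 2747.66, north 2924 cos 70° = 1000.07
Summing: 3130.61 m east, 5146.54 m north → (3131, 5147).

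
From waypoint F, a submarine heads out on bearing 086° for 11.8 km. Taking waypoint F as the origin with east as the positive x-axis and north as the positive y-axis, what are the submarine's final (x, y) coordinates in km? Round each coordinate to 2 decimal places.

Leg 1 (086°, 11.8 km): east 11.8 sin 86° = 11.77, north 11.8 cos 86° = 0.82
Summing: 11.77 km east, 0.82 km north → (11.77, 0.82).

(11.77, 0.82)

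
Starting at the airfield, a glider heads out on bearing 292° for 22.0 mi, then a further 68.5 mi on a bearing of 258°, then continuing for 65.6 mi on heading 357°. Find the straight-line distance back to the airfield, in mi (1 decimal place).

Leg 1 (292°, 22.0 mi): east 22.0 sin 292° = -20.40, north 22.0 cos 292° = 8.24
Leg 2 (258°, 68.5 mi): east 68.5 sin 258° = -67.00, north 68.5 cos 258° = -14.24
Leg 3 (357°, 65.6 mi): east 65.6 sin 357° = -3.43, north 65.6 cos 357° = 65.51
Net: -90.83 east, 59.51 north. Distance = √((-90.83)² + (59.51)²) = 108.592 mi.

108.6 mi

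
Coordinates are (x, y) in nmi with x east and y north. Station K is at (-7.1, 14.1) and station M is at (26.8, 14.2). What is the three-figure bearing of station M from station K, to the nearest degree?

090°

Δeast = 26.8 − -7.1 = 33.90; Δnorth = 14.2 − 14.1 = 0.10.
Bearing = atan2(Δeast, Δnorth) mod 360° = 89.83° ≈ 090°.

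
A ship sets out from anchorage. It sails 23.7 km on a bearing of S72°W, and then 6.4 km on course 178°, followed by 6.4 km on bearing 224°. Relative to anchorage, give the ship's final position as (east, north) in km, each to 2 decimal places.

(-26.76, -18.32)

Leg 1 (S72°W, 23.7 km): east 23.7 sin 252° = -22.54, north 23.7 cos 252° = -7.32
Leg 2 (178°, 6.4 km): east 6.4 sin 178° = 0.22, north 6.4 cos 178° = -6.40
Leg 3 (224°, 6.4 km): east 6.4 sin 224° = -4.45, north 6.4 cos 224° = -4.60
Summing: -26.76 km east, -18.32 km north → (-26.76, -18.32).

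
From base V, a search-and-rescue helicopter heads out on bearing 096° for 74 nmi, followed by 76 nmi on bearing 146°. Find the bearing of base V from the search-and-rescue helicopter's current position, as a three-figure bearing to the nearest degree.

Leg 1 (096°, 74 nmi): east 74 sin 96° = 73.59, north 74 cos 96° = -7.74
Leg 2 (146°, 76 nmi): east 76 sin 146° = 42.50, north 76 cos 146° = -63.01
Net displacement: 116.09 east, -70.74 north. Direction back to start is (-116.09, 70.74): bearing = atan2(-116.09, 70.74) mod 360° = 301.36° ≈ 301°.

301°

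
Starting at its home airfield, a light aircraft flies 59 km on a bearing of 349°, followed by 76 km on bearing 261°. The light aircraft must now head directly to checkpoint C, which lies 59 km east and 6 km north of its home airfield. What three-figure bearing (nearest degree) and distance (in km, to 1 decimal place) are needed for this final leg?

105°, 150.7 km

Leg 1 (349°, 59 km): east 59 sin 349° = -11.26, north 59 cos 349° = 57.92
Leg 2 (261°, 76 km): east 76 sin 261° = -75.06, north 76 cos 261° = -11.89
Current position: (-86.32, 46.03). Target: (59, 6). Remaining: Δeast = 145.32, Δnorth = -40.03.
Bearing = atan2(145.32, -40.03) mod 360° = 105.40°; distance = √((145.32)² + (-40.03)²) = 150.734 km.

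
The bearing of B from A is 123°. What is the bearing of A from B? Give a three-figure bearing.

303°

Back-bearing = 123° + 180° = 303°.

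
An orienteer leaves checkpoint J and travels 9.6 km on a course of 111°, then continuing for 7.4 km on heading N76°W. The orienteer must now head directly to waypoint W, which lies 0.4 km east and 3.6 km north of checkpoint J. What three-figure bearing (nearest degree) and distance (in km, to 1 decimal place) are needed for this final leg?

Leg 1 (111°, 9.6 km): east 9.6 sin 111° = 8.96, north 9.6 cos 111° = -3.44
Leg 2 (N76°W, 7.4 km): east 7.4 sin 284° = -7.18, north 7.4 cos 284° = 1.79
Current position: (1.78, -1.65). Target: (0.4, 3.6). Remaining: Δeast = -1.38, Δnorth = 5.25.
Bearing = atan2(-1.38, 5.25) mod 360° = 345.25°; distance = √((-1.38)² + (5.25)²) = 5.429 km.

345°, 5.4 km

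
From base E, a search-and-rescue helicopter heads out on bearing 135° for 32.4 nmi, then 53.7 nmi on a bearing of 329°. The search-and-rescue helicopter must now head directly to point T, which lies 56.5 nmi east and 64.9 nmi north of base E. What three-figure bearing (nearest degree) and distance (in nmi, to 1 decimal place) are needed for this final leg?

056°, 74.1 nmi

Leg 1 (135°, 32.4 nmi): east 32.4 sin 135° = 22.91, north 32.4 cos 135° = -22.91
Leg 2 (329°, 53.7 nmi): east 53.7 sin 329° = -27.66, north 53.7 cos 329° = 46.03
Current position: (-4.75, 23.12). Target: (56.5, 64.9). Remaining: Δeast = 61.25, Δnorth = 41.78.
Bearing = atan2(61.25, 41.78) mod 360° = 55.70°; distance = √((61.25)² + (41.78)²) = 74.141 nmi.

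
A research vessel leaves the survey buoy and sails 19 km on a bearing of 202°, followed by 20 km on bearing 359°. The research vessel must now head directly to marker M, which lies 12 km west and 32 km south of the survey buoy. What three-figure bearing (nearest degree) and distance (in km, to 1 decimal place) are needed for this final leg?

188°, 34.7 km

Leg 1 (202°, 19 km): east 19 sin 202° = -7.12, north 19 cos 202° = -17.62
Leg 2 (359°, 20 km): east 20 sin 359° = -0.35, north 20 cos 359° = 20.00
Current position: (-7.47, 2.38). Target: (-12, -32). Remaining: Δeast = -4.53, Δnorth = -34.38.
Bearing = atan2(-4.53, -34.38) mod 360° = 187.51°; distance = √((-4.53)² + (-34.38)²) = 34.678 km.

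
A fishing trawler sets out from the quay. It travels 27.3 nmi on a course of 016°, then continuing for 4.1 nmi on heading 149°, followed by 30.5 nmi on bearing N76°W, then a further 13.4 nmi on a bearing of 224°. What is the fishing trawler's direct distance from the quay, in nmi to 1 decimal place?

Leg 1 (016°, 27.3 nmi): east 27.3 sin 16° = 7.52, north 27.3 cos 16° = 26.24
Leg 2 (149°, 4.1 nmi): east 4.1 sin 149° = 2.11, north 4.1 cos 149° = -3.51
Leg 3 (N76°W, 30.5 nmi): east 30.5 sin 284° = -29.59, north 30.5 cos 284° = 7.38
Leg 4 (224°, 13.4 nmi): east 13.4 sin 224° = -9.31, north 13.4 cos 224° = -9.64
Net: -29.27 east, 20.47 north. Distance = √((-29.27)² + (20.47)²) = 35.713 nmi.

35.7 nmi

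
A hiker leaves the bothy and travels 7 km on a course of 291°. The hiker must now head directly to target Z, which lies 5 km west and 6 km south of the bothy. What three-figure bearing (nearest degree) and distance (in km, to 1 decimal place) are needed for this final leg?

170°, 8.6 km

Leg 1 (291°, 7 km): east 7 sin 291° = -6.54, north 7 cos 291° = 2.51
Current position: (-6.54, 2.51). Target: (-5, -6). Remaining: Δeast = 1.54, Δnorth = -8.51.
Bearing = atan2(1.54, -8.51) mod 360° = 169.77°; distance = √((1.54)² + (-8.51)²) = 8.646 km.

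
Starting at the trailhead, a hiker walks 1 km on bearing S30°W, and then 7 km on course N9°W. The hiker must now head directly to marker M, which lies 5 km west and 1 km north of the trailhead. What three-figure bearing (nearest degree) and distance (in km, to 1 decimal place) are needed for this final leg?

214°, 6.1 km

Leg 1 (S30°W, 1 km): east 1 sin 210° = -0.50, north 1 cos 210° = -0.87
Leg 2 (N9°W, 7 km): east 7 sin 351° = -1.10, north 7 cos 351° = 6.91
Current position: (-1.60, 6.05). Target: (-5, 1). Remaining: Δeast = -3.40, Δnorth = -5.05.
Bearing = atan2(-3.40, -5.05) mod 360° = 214.00°; distance = √((-3.40)² + (-5.05)²) = 6.089 km.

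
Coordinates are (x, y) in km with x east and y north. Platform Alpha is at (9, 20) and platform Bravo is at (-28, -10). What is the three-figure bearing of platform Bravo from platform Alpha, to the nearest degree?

231°

Δeast = -28 − 9 = -37.00; Δnorth = -10 − 20 = -30.00.
Bearing = atan2(Δeast, Δnorth) mod 360° = 230.96° ≈ 231°.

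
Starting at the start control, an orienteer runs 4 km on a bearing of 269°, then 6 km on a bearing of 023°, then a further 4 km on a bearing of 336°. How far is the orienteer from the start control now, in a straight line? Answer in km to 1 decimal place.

Leg 1 (269°, 4 km): east 4 sin 269° = -4.00, north 4 cos 269° = -0.07
Leg 2 (023°, 6 km): east 6 sin 23° = 2.34, north 6 cos 23° = 5.52
Leg 3 (336°, 4 km): east 4 sin 336° = -1.63, north 4 cos 336° = 3.65
Net: -3.28 east, 9.11 north. Distance = √((-3.28)² + (9.11)²) = 9.681 km.

9.7 km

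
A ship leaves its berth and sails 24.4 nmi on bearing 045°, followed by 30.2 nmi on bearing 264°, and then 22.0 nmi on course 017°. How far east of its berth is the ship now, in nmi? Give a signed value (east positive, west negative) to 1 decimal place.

-6.3 nmi

Leg 1 (045°, 24.4 nmi): east 24.4 sin 45° = 17.25, north 24.4 cos 45° = 17.25
Leg 2 (264°, 30.2 nmi): east 30.2 sin 264° = -30.03, north 30.2 cos 264° = -3.16
Leg 3 (017°, 22.0 nmi): east 22.0 sin 17° = 6.43, north 22.0 cos 17° = 21.04
Net east component: -6.35 nmi.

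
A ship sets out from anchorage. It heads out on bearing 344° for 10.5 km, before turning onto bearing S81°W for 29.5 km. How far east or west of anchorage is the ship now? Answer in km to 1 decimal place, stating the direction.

32.0 km west

Leg 1 (344°, 10.5 km): east 10.5 sin 344° = -2.89, north 10.5 cos 344° = 10.09
Leg 2 (S81°W, 29.5 km): east 29.5 sin 261° = -29.14, north 29.5 cos 261° = -4.61
Net east component: -32.03 km.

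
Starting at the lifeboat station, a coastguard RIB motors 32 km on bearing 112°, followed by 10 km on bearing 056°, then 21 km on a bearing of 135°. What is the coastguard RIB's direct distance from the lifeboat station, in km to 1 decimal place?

Leg 1 (112°, 32 km): east 32 sin 112° = 29.67, north 32 cos 112° = -11.99
Leg 2 (056°, 10 km): east 10 sin 56° = 8.29, north 10 cos 56° = 5.59
Leg 3 (135°, 21 km): east 21 sin 135° = 14.85, north 21 cos 135° = -14.85
Net: 52.81 east, -21.24 north. Distance = √((52.81)² + (-21.24)²) = 56.923 km.

56.9 km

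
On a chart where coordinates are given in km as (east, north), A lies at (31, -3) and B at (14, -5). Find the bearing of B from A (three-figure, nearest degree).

Δeast = 14 − 31 = -17.00; Δnorth = -5 − -3 = -2.00.
Bearing = atan2(Δeast, Δnorth) mod 360° = 263.29° ≈ 263°.

263°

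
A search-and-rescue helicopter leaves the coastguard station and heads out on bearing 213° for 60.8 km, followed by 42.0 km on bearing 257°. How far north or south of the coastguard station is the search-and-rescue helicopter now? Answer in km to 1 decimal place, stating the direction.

Leg 1 (213°, 60.8 km): east 60.8 sin 213° = -33.11, north 60.8 cos 213° = -50.99
Leg 2 (257°, 42.0 km): east 42.0 sin 257° = -40.92, north 42.0 cos 257° = -9.45
Net north component: -60.44 km.

60.4 km south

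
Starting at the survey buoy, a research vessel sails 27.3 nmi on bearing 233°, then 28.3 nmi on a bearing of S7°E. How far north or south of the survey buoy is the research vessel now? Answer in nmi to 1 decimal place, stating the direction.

44.5 nmi south

Leg 1 (233°, 27.3 nmi): east 27.3 sin 233° = -21.80, north 27.3 cos 233° = -16.43
Leg 2 (S7°E, 28.3 nmi): east 28.3 sin 173° = 3.45, north 28.3 cos 173° = -28.09
Net north component: -44.52 nmi.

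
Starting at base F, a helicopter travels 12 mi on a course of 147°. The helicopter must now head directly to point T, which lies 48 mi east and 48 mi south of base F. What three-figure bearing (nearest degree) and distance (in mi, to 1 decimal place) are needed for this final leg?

Leg 1 (147°, 12 mi): east 12 sin 147° = 6.54, north 12 cos 147° = -10.06
Current position: (6.54, -10.06). Target: (48, -48). Remaining: Δeast = 41.46, Δnorth = -37.94.
Bearing = atan2(41.46, -37.94) mod 360° = 132.46°; distance = √((41.46)² + (-37.94)²) = 56.200 mi.

132°, 56.2 mi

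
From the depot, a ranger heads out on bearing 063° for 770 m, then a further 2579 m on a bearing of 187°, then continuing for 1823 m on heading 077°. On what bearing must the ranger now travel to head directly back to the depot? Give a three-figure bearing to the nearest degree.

310°

Leg 1 (063°, 770 m): east 770 sin 63° = 686.08, north 770 cos 63° = 349.57
Leg 2 (187°, 2579 m): east 2579 sin 187° = -314.30, north 2579 cos 187° = -2559.78
Leg 3 (077°, 1823 m): east 1823 sin 77° = 1776.28, north 1823 cos 77° = 410.09
Net displacement: 2148.05 east, -1800.12 north. Direction back to start is (-2148.05, 1800.12): bearing = atan2(-2148.05, 1800.12) mod 360° = 309.96° ≈ 310°.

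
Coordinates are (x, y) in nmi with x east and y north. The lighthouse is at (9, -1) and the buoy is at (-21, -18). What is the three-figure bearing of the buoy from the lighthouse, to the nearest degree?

240°

Δeast = -21 − 9 = -30.00; Δnorth = -18 − -1 = -17.00.
Bearing = atan2(Δeast, Δnorth) mod 360° = 240.46° ≈ 240°.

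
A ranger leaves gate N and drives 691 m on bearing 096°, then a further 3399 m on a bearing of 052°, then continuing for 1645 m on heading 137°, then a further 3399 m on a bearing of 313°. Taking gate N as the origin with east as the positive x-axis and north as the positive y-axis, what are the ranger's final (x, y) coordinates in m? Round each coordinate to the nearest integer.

(2002, 3135)

Leg 1 (096°, 691 m): east 691 sin 96° = 687.21, north 691 cos 96° = -72.23
Leg 2 (052°, 3399 m): east 3399 sin 52° = 2678.45, north 3399 cos 52° = 2092.63
Leg 3 (137°, 1645 m): east 1645 sin 137° = 1121.89, north 1645 cos 137° = -1203.08
Leg 4 (313°, 3399 m): east 3399 sin 313° = -2485.87, north 3399 cos 313° = 2318.11
Summing: 2001.68 m east, 3135.44 m north → (2002, 3135).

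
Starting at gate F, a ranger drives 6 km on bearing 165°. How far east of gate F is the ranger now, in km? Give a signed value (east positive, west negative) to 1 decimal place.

Leg 1 (165°, 6 km): east 6 sin 165° = 1.55, north 6 cos 165° = -5.80
Net east component: 1.55 km.

1.6 km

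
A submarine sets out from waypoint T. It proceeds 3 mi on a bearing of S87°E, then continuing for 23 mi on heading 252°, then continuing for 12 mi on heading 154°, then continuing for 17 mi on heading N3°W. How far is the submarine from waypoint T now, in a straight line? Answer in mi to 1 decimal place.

14.5 mi

Leg 1 (S87°E, 3 mi): east 3 sin 93° = 3.00, north 3 cos 93° = -0.16
Leg 2 (252°, 23 mi): east 23 sin 252° = -21.87, north 23 cos 252° = -7.11
Leg 3 (154°, 12 mi): east 12 sin 154° = 5.26, north 12 cos 154° = -10.79
Leg 4 (N3°W, 17 mi): east 17 sin 357° = -0.89, north 17 cos 357° = 16.98
Net: -14.51 east, -1.07 north. Distance = √((-14.51)² + (-1.07)²) = 14.547 mi.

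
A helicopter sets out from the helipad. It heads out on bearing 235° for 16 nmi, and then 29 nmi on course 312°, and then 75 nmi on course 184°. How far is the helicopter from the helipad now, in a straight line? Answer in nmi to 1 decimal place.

75.9 nmi

Leg 1 (235°, 16 nmi): east 16 sin 235° = -13.11, north 16 cos 235° = -9.18
Leg 2 (312°, 29 nmi): east 29 sin 312° = -21.55, north 29 cos 312° = 19.40
Leg 3 (184°, 75 nmi): east 75 sin 184° = -5.23, north 75 cos 184° = -74.82
Net: -39.89 east, -64.59 north. Distance = √((-39.89)² + (-64.59)²) = 75.914 nmi.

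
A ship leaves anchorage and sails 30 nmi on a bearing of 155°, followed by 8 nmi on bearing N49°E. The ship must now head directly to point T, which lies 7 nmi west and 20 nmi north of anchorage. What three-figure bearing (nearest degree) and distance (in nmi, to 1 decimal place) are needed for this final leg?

328°, 49.2 nmi

Leg 1 (155°, 30 nmi): east 30 sin 155° = 12.68, north 30 cos 155° = -27.19
Leg 2 (N49°E, 8 nmi): east 8 sin 49° = 6.04, north 8 cos 49° = 5.25
Current position: (18.72, -21.94). Target: (-7, 20). Remaining: Δeast = -25.72, Δnorth = 41.94.
Bearing = atan2(-25.72, 41.94) mod 360° = 328.49°; distance = √((-25.72)² + (41.94)²) = 49.197 nmi.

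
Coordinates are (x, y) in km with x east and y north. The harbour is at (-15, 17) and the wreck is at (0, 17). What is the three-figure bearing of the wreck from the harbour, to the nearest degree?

Δeast = 0 − -15 = 15.00; Δnorth = 17 − 17 = 0.00.
Bearing = atan2(Δeast, Δnorth) mod 360° = 90.00° ≈ 090°.

090°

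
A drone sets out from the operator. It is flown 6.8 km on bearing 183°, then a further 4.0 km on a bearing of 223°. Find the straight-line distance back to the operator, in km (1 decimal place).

Leg 1 (183°, 6.8 km): east 6.8 sin 183° = -0.36, north 6.8 cos 183° = -6.79
Leg 2 (223°, 4.0 km): east 4.0 sin 223° = -2.73, north 4.0 cos 223° = -2.93
Net: -3.08 east, -9.72 north. Distance = √((-3.08)² + (-9.72)²) = 10.194 km.

10.2 km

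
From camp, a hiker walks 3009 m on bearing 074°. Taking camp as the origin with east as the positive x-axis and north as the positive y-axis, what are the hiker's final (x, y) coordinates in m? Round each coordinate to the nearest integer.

Leg 1 (074°, 3009 m): east 3009 sin 74° = 2892.44, north 3009 cos 74° = 829.39
Summing: 2892.44 m east, 829.39 m north → (2892, 829).

(2892, 829)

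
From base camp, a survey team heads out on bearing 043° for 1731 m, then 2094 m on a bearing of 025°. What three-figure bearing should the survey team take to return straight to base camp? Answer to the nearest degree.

Leg 1 (043°, 1731 m): east 1731 sin 43° = 1180.54, north 1731 cos 43° = 1265.97
Leg 2 (025°, 2094 m): east 2094 sin 25° = 884.96, north 2094 cos 25° = 1897.81
Net displacement: 2065.50 east, 3163.78 north. Direction back to start is (-2065.50, -3163.78): bearing = atan2(-2065.50, -3163.78) mod 360° = 213.14° ≈ 213°.

213°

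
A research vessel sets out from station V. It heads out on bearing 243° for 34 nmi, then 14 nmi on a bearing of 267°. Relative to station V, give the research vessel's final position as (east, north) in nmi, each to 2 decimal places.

(-44.28, -16.17)

Leg 1 (243°, 34 nmi): east 34 sin 243° = -30.29, north 34 cos 243° = -15.44
Leg 2 (267°, 14 nmi): east 14 sin 267° = -13.98, north 14 cos 267° = -0.73
Summing: -44.28 nmi east, -16.17 nmi north → (-44.28, -16.17).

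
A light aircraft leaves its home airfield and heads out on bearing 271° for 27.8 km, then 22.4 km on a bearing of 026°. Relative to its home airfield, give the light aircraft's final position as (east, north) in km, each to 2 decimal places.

(-17.98, 20.62)

Leg 1 (271°, 27.8 km): east 27.8 sin 271° = -27.80, north 27.8 cos 271° = 0.49
Leg 2 (026°, 22.4 km): east 22.4 sin 26° = 9.82, north 22.4 cos 26° = 20.13
Summing: -17.98 km east, 20.62 km north → (-17.98, 20.62).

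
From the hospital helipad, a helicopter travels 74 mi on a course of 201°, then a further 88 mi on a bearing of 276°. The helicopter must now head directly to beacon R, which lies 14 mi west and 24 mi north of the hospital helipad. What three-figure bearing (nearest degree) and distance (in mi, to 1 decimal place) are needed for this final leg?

Leg 1 (201°, 74 mi): east 74 sin 201° = -26.52, north 74 cos 201° = -69.08
Leg 2 (276°, 88 mi): east 88 sin 276° = -87.52, north 88 cos 276° = 9.20
Current position: (-114.04, -59.89). Target: (-14, 24). Remaining: Δeast = 100.04, Δnorth = 83.89.
Bearing = atan2(100.04, 83.89) mod 360° = 50.02°; distance = √((100.04)² + (83.89)²) = 130.554 mi.

050°, 130.6 mi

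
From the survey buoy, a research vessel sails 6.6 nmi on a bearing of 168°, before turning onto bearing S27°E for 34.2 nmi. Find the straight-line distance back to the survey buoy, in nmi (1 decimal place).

Leg 1 (168°, 6.6 nmi): east 6.6 sin 168° = 1.37, north 6.6 cos 168° = -6.46
Leg 2 (S27°E, 34.2 nmi): east 34.2 sin 153° = 15.53, north 34.2 cos 153° = -30.47
Net: 16.90 east, -36.93 north. Distance = √((16.90)² + (-36.93)²) = 40.611 nmi.

40.6 nmi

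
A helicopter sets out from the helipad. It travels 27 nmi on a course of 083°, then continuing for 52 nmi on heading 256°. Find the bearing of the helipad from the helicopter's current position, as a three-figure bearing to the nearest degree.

069°

Leg 1 (083°, 27 nmi): east 27 sin 83° = 26.80, north 27 cos 83° = 3.29
Leg 2 (256°, 52 nmi): east 52 sin 256° = -50.46, north 52 cos 256° = -12.58
Net displacement: -23.66 east, -9.29 north. Direction back to start is (23.66, 9.29): bearing = atan2(23.66, 9.29) mod 360° = 68.56° ≈ 069°.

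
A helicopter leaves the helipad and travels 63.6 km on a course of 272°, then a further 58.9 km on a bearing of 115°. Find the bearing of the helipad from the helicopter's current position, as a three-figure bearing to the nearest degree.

Leg 1 (272°, 63.6 km): east 63.6 sin 272° = -63.56, north 63.6 cos 272° = 2.22
Leg 2 (115°, 58.9 km): east 58.9 sin 115° = 53.38, north 58.9 cos 115° = -24.89
Net displacement: -10.18 east, -22.67 north. Direction back to start is (10.18, 22.67): bearing = atan2(10.18, 22.67) mod 360° = 24.18° ≈ 024°.

024°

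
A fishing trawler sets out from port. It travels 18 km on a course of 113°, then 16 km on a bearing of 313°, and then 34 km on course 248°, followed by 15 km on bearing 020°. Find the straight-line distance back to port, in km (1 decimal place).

22.2 km

Leg 1 (113°, 18 km): east 18 sin 113° = 16.57, north 18 cos 113° = -7.03
Leg 2 (313°, 16 km): east 16 sin 313° = -11.70, north 16 cos 313° = 10.91
Leg 3 (248°, 34 km): east 34 sin 248° = -31.52, north 34 cos 248° = -12.74
Leg 4 (020°, 15 km): east 15 sin 20° = 5.13, north 15 cos 20° = 14.10
Net: -21.53 east, 5.24 north. Distance = √((-21.53)² + (5.24)²) = 22.155 km.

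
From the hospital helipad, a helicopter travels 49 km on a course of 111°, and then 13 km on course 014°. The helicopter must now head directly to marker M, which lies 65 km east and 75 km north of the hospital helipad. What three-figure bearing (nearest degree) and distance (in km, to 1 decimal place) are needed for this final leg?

Leg 1 (111°, 49 km): east 49 sin 111° = 45.75, north 49 cos 111° = -17.56
Leg 2 (014°, 13 km): east 13 sin 14° = 3.14, north 13 cos 14° = 12.61
Current position: (48.89, -4.95). Target: (65, 75). Remaining: Δeast = 16.11, Δnorth = 79.95.
Bearing = atan2(16.11, 79.95) mod 360° = 11.39°; distance = √((16.11)² + (79.95)²) = 81.553 km.

011°, 81.6 km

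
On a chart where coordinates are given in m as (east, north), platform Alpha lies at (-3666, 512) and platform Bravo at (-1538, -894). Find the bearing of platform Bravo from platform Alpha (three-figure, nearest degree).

123°

Δeast = -1538 − -3666 = 2128.00; Δnorth = -894 − 512 = -1406.00.
Bearing = atan2(Δeast, Δnorth) mod 360° = 123.45° ≈ 123°.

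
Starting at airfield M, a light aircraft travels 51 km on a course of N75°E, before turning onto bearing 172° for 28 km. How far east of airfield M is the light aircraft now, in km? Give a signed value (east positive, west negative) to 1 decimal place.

53.2 km

Leg 1 (N75°E, 51 km): east 51 sin 75° = 49.26, north 51 cos 75° = 13.20
Leg 2 (172°, 28 km): east 28 sin 172° = 3.90, north 28 cos 172° = -27.73
Net east component: 53.16 km.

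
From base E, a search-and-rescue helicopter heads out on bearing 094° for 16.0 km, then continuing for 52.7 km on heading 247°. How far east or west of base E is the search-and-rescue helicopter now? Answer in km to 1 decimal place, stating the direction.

32.5 km west

Leg 1 (094°, 16.0 km): east 16.0 sin 94° = 15.96, north 16.0 cos 94° = -1.12
Leg 2 (247°, 52.7 km): east 52.7 sin 247° = -48.51, north 52.7 cos 247° = -20.59
Net east component: -32.55 km.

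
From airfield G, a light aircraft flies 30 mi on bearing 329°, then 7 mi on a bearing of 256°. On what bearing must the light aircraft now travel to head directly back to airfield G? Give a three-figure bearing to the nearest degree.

Leg 1 (329°, 30 mi): east 30 sin 329° = -15.45, north 30 cos 329° = 25.72
Leg 2 (256°, 7 mi): east 7 sin 256° = -6.79, north 7 cos 256° = -1.69
Net displacement: -22.24 east, 24.02 north. Direction back to start is (22.24, -24.02): bearing = atan2(22.24, -24.02) mod 360° = 137.20° ≈ 137°.

137°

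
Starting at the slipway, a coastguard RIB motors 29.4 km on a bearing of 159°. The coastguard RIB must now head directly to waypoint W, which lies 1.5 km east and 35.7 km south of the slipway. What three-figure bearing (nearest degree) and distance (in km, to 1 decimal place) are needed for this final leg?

228°, 12.2 km

Leg 1 (159°, 29.4 km): east 29.4 sin 159° = 10.54, north 29.4 cos 159° = -27.45
Current position: (10.54, -27.45). Target: (1.5, -35.7). Remaining: Δeast = -9.04, Δnorth = -8.25.
Bearing = atan2(-9.04, -8.25) mod 360° = 227.59°; distance = √((-9.04)² + (-8.25)²) = 12.238 km.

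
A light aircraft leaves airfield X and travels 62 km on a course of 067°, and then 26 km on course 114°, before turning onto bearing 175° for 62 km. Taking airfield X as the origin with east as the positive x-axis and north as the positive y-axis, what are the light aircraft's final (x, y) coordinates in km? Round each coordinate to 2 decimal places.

(86.23, -48.11)

Leg 1 (067°, 62 km): east 62 sin 67° = 57.07, north 62 cos 67° = 24.23
Leg 2 (114°, 26 km): east 26 sin 114° = 23.75, north 26 cos 114° = -10.58
Leg 3 (175°, 62 km): east 62 sin 175° = 5.40, north 62 cos 175° = -61.76
Summing: 86.23 km east, -48.11 km north → (86.23, -48.11).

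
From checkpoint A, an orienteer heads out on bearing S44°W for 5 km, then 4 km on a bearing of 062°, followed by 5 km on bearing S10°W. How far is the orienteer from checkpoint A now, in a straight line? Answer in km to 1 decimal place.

Leg 1 (S44°W, 5 km): east 5 sin 224° = -3.47, north 5 cos 224° = -3.60
Leg 2 (062°, 4 km): east 4 sin 62° = 3.53, north 4 cos 62° = 1.88
Leg 3 (S10°W, 5 km): east 5 sin 190° = -0.87, north 5 cos 190° = -4.92
Net: -0.81 east, -6.64 north. Distance = √((-0.81)² + (-6.64)²) = 6.692 km.

6.7 km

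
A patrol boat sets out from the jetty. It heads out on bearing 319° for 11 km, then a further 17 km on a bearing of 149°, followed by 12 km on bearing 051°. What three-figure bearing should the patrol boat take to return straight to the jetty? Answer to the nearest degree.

263°

Leg 1 (319°, 11 km): east 11 sin 319° = -7.22, north 11 cos 319° = 8.30
Leg 2 (149°, 17 km): east 17 sin 149° = 8.76, north 17 cos 149° = -14.57
Leg 3 (051°, 12 km): east 12 sin 51° = 9.33, north 12 cos 51° = 7.55
Net displacement: 10.86 east, 1.28 north. Direction back to start is (-10.86, -1.28): bearing = atan2(-10.86, -1.28) mod 360° = 263.27° ≈ 263°.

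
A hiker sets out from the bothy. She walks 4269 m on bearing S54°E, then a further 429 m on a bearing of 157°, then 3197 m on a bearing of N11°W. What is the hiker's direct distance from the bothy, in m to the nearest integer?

Leg 1 (S54°E, 4269 m): east 4269 sin 126° = 3453.69, north 4269 cos 126° = -2509.26
Leg 2 (157°, 429 m): east 429 sin 157° = 167.62, north 429 cos 157° = -394.90
Leg 3 (N11°W, 3197 m): east 3197 sin 349° = -610.02, north 3197 cos 349° = 3138.26
Net: 3011.30 east, 234.11 north. Distance = √((3011.30)² + (234.11)²) = 3020.387 m.

3020 m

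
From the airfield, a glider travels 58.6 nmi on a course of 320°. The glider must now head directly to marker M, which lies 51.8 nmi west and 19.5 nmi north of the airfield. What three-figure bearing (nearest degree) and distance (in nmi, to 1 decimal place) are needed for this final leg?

209°, 29.1 nmi

Leg 1 (320°, 58.6 nmi): east 58.6 sin 320° = -37.67, north 58.6 cos 320° = 44.89
Current position: (-37.67, 44.89). Target: (-51.8, 19.5). Remaining: Δeast = -14.13, Δnorth = -25.39.
Bearing = atan2(-14.13, -25.39) mod 360° = 209.10°; distance = √((-14.13)² + (-25.39)²) = 29.058 nmi.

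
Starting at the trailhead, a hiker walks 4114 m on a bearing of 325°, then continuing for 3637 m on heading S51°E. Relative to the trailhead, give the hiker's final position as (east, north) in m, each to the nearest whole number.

(467, 1081)

Leg 1 (325°, 4114 m): east 4114 sin 325° = -2359.69, north 4114 cos 325° = 3369.99
Leg 2 (S51°E, 3637 m): east 3637 sin 129° = 2826.48, north 3637 cos 129° = -2288.84
Summing: 466.79 m east, 1081.15 m north → (467, 1081).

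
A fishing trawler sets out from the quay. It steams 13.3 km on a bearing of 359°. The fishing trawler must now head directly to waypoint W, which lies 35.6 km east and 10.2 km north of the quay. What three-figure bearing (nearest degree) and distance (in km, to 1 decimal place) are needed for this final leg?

095°, 36.0 km

Leg 1 (359°, 13.3 km): east 13.3 sin 359° = -0.23, north 13.3 cos 359° = 13.30
Current position: (-0.23, 13.30). Target: (35.6, 10.2). Remaining: Δeast = 35.83, Δnorth = -3.10.
Bearing = atan2(35.83, -3.10) mod 360° = 94.94°; distance = √((35.83)² + (-3.10)²) = 35.966 km.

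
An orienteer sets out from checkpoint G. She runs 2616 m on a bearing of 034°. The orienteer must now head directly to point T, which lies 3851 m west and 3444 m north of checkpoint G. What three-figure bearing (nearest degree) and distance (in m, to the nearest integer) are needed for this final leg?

283°, 5465 m

Leg 1 (034°, 2616 m): east 2616 sin 34° = 1462.85, north 2616 cos 34° = 2168.76
Current position: (1462.85, 2168.76). Target: (-3851, 3444). Remaining: Δeast = -5313.85, Δnorth = 1275.24.
Bearing = atan2(-5313.85, 1275.24) mod 360° = 283.49°; distance = √((-5313.85)² + (1275.24)²) = 5464.725 m.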